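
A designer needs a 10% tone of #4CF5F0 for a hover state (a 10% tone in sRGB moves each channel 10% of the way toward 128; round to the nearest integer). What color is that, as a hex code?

#4CF5F0 is rgb(76, 245, 240).
Lerp each channel 10% toward 128:
  R: 76 + 5.2 = 81.2 → 81
  G: 245 − 11.7 = 233.3 → 233
  B: 240 + 0.1×(128−240) = 240 − 11.2 = 228.8 → 229
rgb(81, 233, 229) = #51E9E5.

#51E9E5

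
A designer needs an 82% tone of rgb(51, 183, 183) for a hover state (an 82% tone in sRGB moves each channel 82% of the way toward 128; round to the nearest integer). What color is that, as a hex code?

#728a8a

Lerp each channel 82% toward 128:
  R: 51 + 63.14 = 114.14 → 114
  G: 183 − 45.1 = 137.9 → 138
  B: 183 − 45.1 = 137.9 → 138
rgb(114, 138, 138) = #728a8a.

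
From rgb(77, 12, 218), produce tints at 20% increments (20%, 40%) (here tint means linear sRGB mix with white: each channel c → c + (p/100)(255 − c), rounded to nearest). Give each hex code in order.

20%: (77 + 35.6 = 112.6→113, 12 + 48.6 = 60.6→61, 218 + 7.4 = 225.4→225) → #713de1
40%: (77 + 71.2 = 148.2→148, 12 + 97.2 = 109.2→109, 218 + 14.8 = 232.8→233) → #946de9

#713de1, #946de9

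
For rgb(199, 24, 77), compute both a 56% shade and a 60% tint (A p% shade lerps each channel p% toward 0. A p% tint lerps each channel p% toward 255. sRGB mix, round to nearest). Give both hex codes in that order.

56% shade:
  R: 199 + 0.56×(0−199) = 199 − 111.44 = 87.56 → 88
  G: 24 + 0.56×(0−24) = 24 − 13.44 = 10.56 → 11
  B: 77 − 43.12 = 33.88 → 34
  → #580b22
60% tint:
  R: 199 + 0.6×(255−199) = 199 + 33.6 = 232.6 → 233
  G: 24 + 138.6 = 162.6 → 163
  B: 77 + 0.6×(255−77) = 77 + 106.8 = 183.8 → 184
  → #e9a3b8

#580b22, #e9a3b8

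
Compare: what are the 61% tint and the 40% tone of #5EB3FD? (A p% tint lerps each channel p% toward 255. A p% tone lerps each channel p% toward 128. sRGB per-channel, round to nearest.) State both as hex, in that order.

#5EB3FD is rgb(94, 179, 253).
61% tint:
  R: 94 + 98.21 = 192.21 → 192
  G: 179 + 46.36 = 225.36 → 225
  B: 253 + 0.61×(255−253) = 253 + 1.22 = 254.22 → 254
  → #C0E1FE
40% tone:
  R: 94 + 0.4×(128−94) = 94 + 13.6 = 107.6 → 108
  G: 179 + 0.4×(128−179) = 179 − 20.4 = 158.6 → 159
  B: 253 + 0.4×(128−253) = 253 − 50 = 203 → 203
  → #6C9FCB

#C0E1FE, #6C9FCB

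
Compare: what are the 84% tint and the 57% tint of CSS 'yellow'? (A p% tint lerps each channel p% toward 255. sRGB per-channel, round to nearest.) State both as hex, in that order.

#FFFFD6, #FFFF91

CSS yellow is rgb(255, 255, 0).
84% tint:
  R: 255 + 0 = 255 → 255
  G: 255 + 0.84×(255−255) = 255 + 0 = 255 → 255
  B: 0 + 214.2 = 214.2 → 214
  → #FFFFD6
57% tint:
  R: 255 + 0.57×(255−255) = 255 + 0 = 255 → 255
  G: 255 + 0.57×(255−255) = 255 + 0 = 255 → 255
  B: 0 + 145.35 = 145.35 → 145
  → #FFFF91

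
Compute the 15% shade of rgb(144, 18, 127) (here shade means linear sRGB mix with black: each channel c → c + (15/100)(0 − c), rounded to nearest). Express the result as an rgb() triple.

rgb(122, 15, 108)

Lerp each channel 15% toward 0:
  R: 144 + 0.15×(0−144) = 144 − 21.6 = 122.4 → 122
  G: 18 + 0.15×(0−18) = 18 − 2.7 = 15.3 → 15
  B: 127 − 19.05 = 107.95 → 108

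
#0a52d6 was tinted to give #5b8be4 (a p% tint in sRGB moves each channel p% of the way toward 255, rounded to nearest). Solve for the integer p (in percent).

#0a52d6 is rgb(10, 82, 214); #5b8be4 is rgb(91, 139, 228).
On the R channel (widest range): 91 ≈ 10 + (p/100)(255 − 10), so p ≈ 100×(91 − 10)/(255 − 10) = 8100/245 = 33.06.
p = 33 reproduces all three channels after rounding.

33%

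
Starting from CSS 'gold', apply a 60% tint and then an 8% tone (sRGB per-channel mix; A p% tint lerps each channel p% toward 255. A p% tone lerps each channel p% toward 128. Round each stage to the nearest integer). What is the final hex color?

CSS gold is rgb(255, 215, 0).
Per channel, c → c + 0.6(255 − c):
  R: 255 + 0 = 255 → 255
  G: 215 + 0.6×(255−215) = 215 + 24 = 239 → 239
  B: 0 + 153 = 153 → 153
After the tint: rgb(255, 239, 153) = #FFEF99.
Lerp each channel 8% toward 128:
  R: 255 + 0.08×(128−255) = 255 − 10.16 = 244.84 → 245
  G: 239 + 0.08×(128−239) = 239 − 8.88 = 230.12 → 230
  B: 153 + 0.08×(128−153) = 153 − 2 = 151 → 151
rgb(245, 230, 151) = #F5E697.

#F5E697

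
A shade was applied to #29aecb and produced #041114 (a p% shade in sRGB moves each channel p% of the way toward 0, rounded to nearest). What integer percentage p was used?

90%

#29aecb is rgb(41, 174, 203); #041114 is rgb(4, 17, 20).
On the B channel (widest range): 20 ≈ 203 + (p/100)(0 − 203), so p ≈ 100×(20 − 203)/(0 − 203) = -18300/-203 = 90.15.
p = 90 reproduces all three channels after rounding.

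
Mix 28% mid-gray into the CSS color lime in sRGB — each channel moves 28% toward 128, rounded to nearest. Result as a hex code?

#24DB24

CSS lime is rgb(0, 255, 0).
Lerp each channel 28% toward 128:
  R: 0 + 0.28×(128−0) = 0 + 35.84 = 35.84 → 36
  G: 255 + 0.28×(128−255) = 255 − 35.56 = 219.44 → 219
  B: 0 + 0.28×(128−0) = 0 + 35.84 = 35.84 → 36
rgb(36, 219, 36) = #24DB24.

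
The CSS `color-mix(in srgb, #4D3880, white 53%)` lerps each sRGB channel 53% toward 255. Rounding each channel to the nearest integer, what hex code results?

#ABA1C3

#4D3880 is rgb(77, 56, 128).
A 53% tint moves each channel 53% toward 255:
  R: 77 + 0.53×(255−77) = 77 + 94.34 = 171.34 → 171
  G: 56 + 0.53×(255−56) = 56 + 105.47 = 161.47 → 161
  B: 128 + 67.31 = 195.31 → 195
rgb(171, 161, 195) = #ABA1C3.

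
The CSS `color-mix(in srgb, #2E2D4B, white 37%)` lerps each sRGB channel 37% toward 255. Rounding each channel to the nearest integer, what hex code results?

#2E2D4B is rgb(46, 45, 75).
Lerp each channel 37% toward 255:
  R: 46 + 77.33 = 123.33 → 123
  G: 45 + 77.7 = 122.7 → 123
  B: 75 + 0.37×(255−75) = 75 + 66.6 = 141.6 → 142
rgb(123, 123, 142) = #7B7B8E.

#7B7B8E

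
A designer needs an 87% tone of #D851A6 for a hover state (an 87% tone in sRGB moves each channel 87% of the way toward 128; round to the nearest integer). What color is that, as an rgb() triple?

#D851A6 is rgb(216, 81, 166).
An 87% tone moves each channel 87% toward 128:
  R: 216 − 76.56 = 139.44 → 139
  G: 81 + 40.89 = 121.89 → 122
  B: 166 + 0.87×(128−166) = 166 − 33.06 = 132.94 → 133

rgb(139, 122, 133)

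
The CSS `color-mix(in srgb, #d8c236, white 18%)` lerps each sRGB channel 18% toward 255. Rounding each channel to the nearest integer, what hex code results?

#dfcd5a

#d8c236 is rgb(216, 194, 54).
An 18% tint moves each channel 18% toward 255:
  R: 216 + 7.02 = 223.02 → 223
  G: 194 + 0.18×(255−194) = 194 + 10.98 = 204.98 → 205
  B: 54 + 36.18 = 90.18 → 90
rgb(223, 205, 90) = #dfcd5a.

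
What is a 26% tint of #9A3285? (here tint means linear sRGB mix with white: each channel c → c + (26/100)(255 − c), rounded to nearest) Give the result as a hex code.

#9A3285 is rgb(154, 50, 133).
A 26% tint moves each channel 26% toward 255:
  R: 154 + 26.26 = 180.26 → 180
  G: 50 + 0.26×(255−50) = 50 + 53.3 = 103.3 → 103
  B: 133 + 0.26×(255−133) = 133 + 31.72 = 164.72 → 165
rgb(180, 103, 165) = #B467A5.

#B467A5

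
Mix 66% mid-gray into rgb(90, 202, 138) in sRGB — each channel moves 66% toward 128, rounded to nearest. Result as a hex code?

Per channel, c → c + 0.66(128 − c):
  R: 90 + 0.66×(128−90) = 90 + 25.08 = 115.08 → 115
  G: 202 + 0.66×(128−202) = 202 − 48.84 = 153.16 → 153
  B: 138 − 6.6 = 131.4 → 131
rgb(115, 153, 131) = #739983.

#739983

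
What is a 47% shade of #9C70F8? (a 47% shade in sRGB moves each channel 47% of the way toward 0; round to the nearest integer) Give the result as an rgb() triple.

rgb(83, 59, 131)

#9C70F8 is rgb(156, 112, 248).
Lerp each channel 47% toward 0:
  R: 156 + 0.47×(0−156) = 156 − 73.32 = 82.68 → 83
  G: 112 + 0.47×(0−112) = 112 − 52.64 = 59.36 → 59
  B: 248 + 0.47×(0−248) = 248 − 116.56 = 131.44 → 131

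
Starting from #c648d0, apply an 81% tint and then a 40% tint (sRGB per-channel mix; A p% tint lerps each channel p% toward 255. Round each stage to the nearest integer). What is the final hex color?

#c648d0 is rgb(198, 72, 208).
An 81% tint moves each channel 81% toward 255:
  R: 198 + 0.81×(255−198) = 198 + 46.17 = 244.17 → 244
  G: 72 + 0.81×(255−72) = 72 + 148.23 = 220.23 → 220
  B: 208 + 38.07 = 246.07 → 246
After the tint: rgb(244, 220, 246) = #f4dcf6.
Per channel, c → c + 0.4(255 − c):
  R: 244 + 0.4×(255−244) = 244 + 4.4 = 248.4 → 248
  G: 220 + 14 = 234 → 234
  B: 246 + 3.6 = 249.6 → 250
rgb(248, 234, 250) = #f8eafa.

#f8eafa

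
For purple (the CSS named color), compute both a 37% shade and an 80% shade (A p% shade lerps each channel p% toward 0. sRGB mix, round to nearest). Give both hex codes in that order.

CSS purple is rgb(128, 0, 128).
37% shade:
  R: 128 + 0.37×(0−128) = 128 − 47.36 = 80.64 → 81
  G: 0 + 0.37×(0−0) = 0 + 0 = 0 → 0
  B: 128 + 0.37×(0−128) = 128 − 47.36 = 80.64 → 81
  → #510051
80% shade:
  R: 128 − 102.4 = 25.6 → 26
  G: 0 + 0 = 0 → 0
  B: 128 − 102.4 = 25.6 → 26
  → #1A001A

#510051, #1A001A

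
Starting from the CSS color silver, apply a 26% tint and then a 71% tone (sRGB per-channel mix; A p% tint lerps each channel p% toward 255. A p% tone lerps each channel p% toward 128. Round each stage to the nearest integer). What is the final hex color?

CSS silver is rgb(192, 192, 192).
Lerp each channel 26% toward 255:
  R: 192 + 0.26×(255−192) = 192 + 16.38 = 208.38 → 208
  G: 192 + 0.26×(255−192) = 192 + 16.38 = 208.38 → 208
  B: 192 + 16.38 = 208.38 → 208
After the tint: rgb(208, 208, 208) = #D0D0D0.
Per channel, c → c + 0.71(128 − c):
  R: 208 − 56.8 = 151.2 → 151
  G: 208 + 0.71×(128−208) = 208 − 56.8 = 151.2 → 151
  B: 208 + 0.71×(128−208) = 208 − 56.8 = 151.2 → 151
rgb(151, 151, 151) = #979797.

#979797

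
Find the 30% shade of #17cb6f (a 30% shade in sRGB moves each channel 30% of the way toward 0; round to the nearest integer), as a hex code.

#108e4e

#17cb6f is rgb(23, 203, 111).
A 30% shade moves each channel 30% toward 0:
  R: 23 + 0.3×(0−23) = 23 − 6.9 = 16.1 → 16
  G: 203 − 60.9 = 142.1 → 142
  B: 111 + 0.3×(0−111) = 111 − 33.3 = 77.7 → 78
rgb(16, 142, 78) = #108e4e.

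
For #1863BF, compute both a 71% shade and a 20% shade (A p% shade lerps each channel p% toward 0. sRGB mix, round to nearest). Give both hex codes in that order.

#071D37, #134F99

#1863BF is rgb(24, 99, 191).
71% shade:
  R: 24 − 17.04 = 6.96 → 7
  G: 99 + 0.71×(0−99) = 99 − 70.29 = 28.71 → 29
  B: 191 + 0.71×(0−191) = 191 − 135.61 = 55.39 → 55
  → #071D37
20% shade:
  R: 24 + 0.2×(0−24) = 24 − 4.8 = 19.2 → 19
  G: 99 + 0.2×(0−99) = 99 − 19.8 = 79.2 → 79
  B: 191 + 0.2×(0−191) = 191 − 38.2 = 152.8 → 153
  → #134F99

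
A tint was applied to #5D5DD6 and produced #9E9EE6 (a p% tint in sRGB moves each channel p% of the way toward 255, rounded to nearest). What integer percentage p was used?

40%

#5D5DD6 is rgb(93, 93, 214); #9E9EE6 is rgb(158, 158, 230).
On the R channel (widest range): 158 ≈ 93 + (p/100)(255 − 93), so p ≈ 100×(158 − 93)/(255 − 93) = 6500/162 = 40.12.
p = 40 reproduces all three channels after rounding.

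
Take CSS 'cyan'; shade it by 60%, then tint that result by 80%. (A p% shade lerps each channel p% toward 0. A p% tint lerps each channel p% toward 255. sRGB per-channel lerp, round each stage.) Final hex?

CSS cyan is rgb(0, 255, 255).
A 60% shade moves each channel 60% toward 0:
  R: 0 + 0.6×(0−0) = 0 + 0 = 0 → 0
  G: 255 + 0.6×(0−255) = 255 − 153 = 102 → 102
  B: 255 − 153 = 102 → 102
After the shade: rgb(0, 102, 102) = #006666.
Lerp each channel 80% toward 255:
  R: 0 + 0.8×(255−0) = 0 + 204 = 204 → 204
  G: 102 + 122.4 = 224.4 → 224
  B: 102 + 122.4 = 224.4 → 224
rgb(204, 224, 224) = #CCE0E0.

#CCE0E0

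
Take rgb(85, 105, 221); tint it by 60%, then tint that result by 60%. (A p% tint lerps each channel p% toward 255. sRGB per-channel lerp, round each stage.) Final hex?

Per channel, c → c + 0.6(255 − c):
  R: 85 + 0.6×(255−85) = 85 + 102 = 187 → 187
  G: 105 + 0.6×(255−105) = 105 + 90 = 195 → 195
  B: 221 + 20.4 = 241.4 → 241
After the tint: rgb(187, 195, 241) = #BBC3F1.
Per channel, c → c + 0.6(255 − c):
  R: 187 + 0.6×(255−187) = 187 + 40.8 = 227.8 → 228
  G: 195 + 0.6×(255−195) = 195 + 36 = 231 → 231
  B: 241 + 0.6×(255−241) = 241 + 8.4 = 249.4 → 249
rgb(228, 231, 249) = #E4E7F9.

#E4E7F9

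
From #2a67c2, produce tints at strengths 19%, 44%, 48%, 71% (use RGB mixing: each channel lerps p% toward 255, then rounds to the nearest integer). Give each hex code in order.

#2a67c2 is rgb(42, 103, 194).
19%: (42 + 40.47 = 82.47→82, 103 + 28.88 = 131.88→132, 194 + 11.59 = 205.59→206) → #5284ce
44%: (42 + 93.72 = 135.72→136, 103 + 66.88 = 169.88→170, 194 + 26.84 = 220.84→221) → #88aadd
48%: (42 + 102.24 = 144.24→144, 103 + 72.96 = 175.96→176, 194 + 29.28 = 223.28→223) → #90b0df
71%: (42 + 151.23 = 193.23→193, 103 + 107.92 = 210.92→211, 194 + 43.31 = 237.31→237) → #c1d3ed

#5284ce, #88aadd, #90b0df, #c1d3ed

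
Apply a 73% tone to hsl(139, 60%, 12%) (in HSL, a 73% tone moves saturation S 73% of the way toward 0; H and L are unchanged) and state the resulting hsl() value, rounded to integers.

S moves 73% from 60 toward 0: 60 − 43.8 = 16.2 → 16.
H and L are unchanged.

hsl(139, 16%, 12%)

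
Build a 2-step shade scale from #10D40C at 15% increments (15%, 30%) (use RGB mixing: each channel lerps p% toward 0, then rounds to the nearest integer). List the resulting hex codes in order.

#10D40C is rgb(16, 212, 12).
15%: (16 − 2.4 = 13.6→14, 212 − 31.8 = 180.2→180, 12 − 1.8 = 10.2→10) → #0EB40A
30%: (16 − 4.8 = 11.2→11, 212 − 63.6 = 148.4→148, 12 − 3.6 = 8.4→8) → #0B9408

#0EB40A, #0B9408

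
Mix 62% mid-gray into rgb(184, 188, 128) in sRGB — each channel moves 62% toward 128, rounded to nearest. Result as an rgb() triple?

rgb(149, 151, 128)

A 62% tone moves each channel 62% toward 128:
  R: 184 − 34.72 = 149.28 → 149
  G: 188 − 37.2 = 150.8 → 151
  B: 128 + 0.62×(128−128) = 128 + 0 = 128 → 128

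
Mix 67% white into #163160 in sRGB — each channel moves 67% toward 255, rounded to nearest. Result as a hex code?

#163160 is rgb(22, 49, 96).
A 67% tint moves each channel 67% toward 255:
  R: 22 + 0.67×(255−22) = 22 + 156.11 = 178.11 → 178
  G: 49 + 138.02 = 187.02 → 187
  B: 96 + 106.53 = 202.53 → 203
rgb(178, 187, 203) = #B2BBCB.

#B2BBCB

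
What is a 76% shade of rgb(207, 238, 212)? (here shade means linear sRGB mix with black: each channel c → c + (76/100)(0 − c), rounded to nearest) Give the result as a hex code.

Per channel, c → c + 0.76(0 − c):
  R: 207 − 157.32 = 49.68 → 50
  G: 238 + 0.76×(0−238) = 238 − 180.88 = 57.12 → 57
  B: 212 + 0.76×(0−212) = 212 − 161.12 = 50.88 → 51
rgb(50, 57, 51) = #323933.

#323933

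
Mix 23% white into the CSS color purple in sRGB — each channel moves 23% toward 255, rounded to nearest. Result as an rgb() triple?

CSS purple is rgb(128, 0, 128).
Lerp each channel 23% toward 255:
  R: 128 + 29.21 = 157.21 → 157
  G: 0 + 0.23×(255−0) = 0 + 58.65 = 58.65 → 59
  B: 128 + 29.21 = 157.21 → 157

rgb(157, 59, 157)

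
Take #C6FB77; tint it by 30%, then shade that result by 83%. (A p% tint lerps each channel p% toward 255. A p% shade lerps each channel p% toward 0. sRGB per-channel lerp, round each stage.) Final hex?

#C6FB77 is rgb(198, 251, 119).
Lerp each channel 30% toward 255:
  R: 198 + 0.3×(255−198) = 198 + 17.1 = 215.1 → 215
  G: 251 + 1.2 = 252.2 → 252
  B: 119 + 0.3×(255−119) = 119 + 40.8 = 159.8 → 160
After the tint: rgb(215, 252, 160) = #D7FCA0.
Lerp each channel 83% toward 0:
  R: 215 + 0.83×(0−215) = 215 − 178.45 = 36.55 → 37
  G: 252 + 0.83×(0−252) = 252 − 209.16 = 42.84 → 43
  B: 160 + 0.83×(0−160) = 160 − 132.8 = 27.2 → 27
rgb(37, 43, 27) = #252B1B.

#252B1B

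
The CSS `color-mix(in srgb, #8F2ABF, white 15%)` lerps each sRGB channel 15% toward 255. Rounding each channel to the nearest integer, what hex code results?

#A04AC9

#8F2ABF is rgb(143, 42, 191).
Per channel, c → c + 0.15(255 − c):
  R: 143 + 0.15×(255−143) = 143 + 16.8 = 159.8 → 160
  G: 42 + 31.95 = 73.95 → 74
  B: 191 + 0.15×(255−191) = 191 + 9.6 = 200.6 → 201
rgb(160, 74, 201) = #A04AC9.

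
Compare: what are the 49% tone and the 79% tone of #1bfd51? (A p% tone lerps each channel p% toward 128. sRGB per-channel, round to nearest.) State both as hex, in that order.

#1bfd51 is rgb(27, 253, 81).
49% tone:
  R: 27 + 0.49×(128−27) = 27 + 49.49 = 76.49 → 76
  G: 253 + 0.49×(128−253) = 253 − 61.25 = 191.75 → 192
  B: 81 + 0.49×(128−81) = 81 + 23.03 = 104.03 → 104
  → #4cc068
79% tone:
  R: 27 + 0.79×(128−27) = 27 + 79.79 = 106.79 → 107
  G: 253 + 0.79×(128−253) = 253 − 98.75 = 154.25 → 154
  B: 81 + 0.79×(128−81) = 81 + 37.13 = 118.13 → 118
  → #6b9a76

#4cc068, #6b9a76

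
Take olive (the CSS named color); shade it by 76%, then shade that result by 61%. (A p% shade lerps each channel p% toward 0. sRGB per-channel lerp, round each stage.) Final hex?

#0c0c00

CSS olive is rgb(128, 128, 0).
A 76% shade moves each channel 76% toward 0:
  R: 128 − 97.28 = 30.72 → 31
  G: 128 − 97.28 = 30.72 → 31
  B: 0 + 0 = 0 → 0
After the shade: rgb(31, 31, 0) = #1f1f00.
A 61% shade moves each channel 61% toward 0:
  R: 31 + 0.61×(0−31) = 31 − 18.91 = 12.09 → 12
  G: 31 − 18.91 = 12.09 → 12
  B: 0 + 0.61×(0−0) = 0 + 0 = 0 → 0
rgb(12, 12, 0) = #0c0c00.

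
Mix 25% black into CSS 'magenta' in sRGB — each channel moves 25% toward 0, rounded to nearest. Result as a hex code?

#bf00bf

CSS magenta is rgb(255, 0, 255).
A 25% shade moves each channel 25% toward 0:
  R: 255 + 0.25×(0−255) = 255 − 63.75 = 191.25 → 191
  G: 0 + 0 = 0 → 0
  B: 255 − 63.75 = 191.25 → 191
rgb(191, 0, 191) = #bf00bf.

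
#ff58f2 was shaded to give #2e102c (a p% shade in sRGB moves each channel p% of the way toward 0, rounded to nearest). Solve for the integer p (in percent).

#ff58f2 is rgb(255, 88, 242); #2e102c is rgb(46, 16, 44).
On the R channel (widest range): 46 ≈ 255 + (p/100)(0 − 255), so p ≈ 100×(46 − 255)/(0 − 255) = -20900/-255 = 81.96.
p = 82 reproduces all three channels after rounding.

82%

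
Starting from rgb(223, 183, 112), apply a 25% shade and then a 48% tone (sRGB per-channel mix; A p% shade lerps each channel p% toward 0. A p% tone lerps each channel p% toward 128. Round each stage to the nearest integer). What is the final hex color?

#948569

A 25% shade moves each channel 25% toward 0:
  R: 223 − 55.75 = 167.25 → 167
  G: 183 − 45.75 = 137.25 → 137
  B: 112 + 0.25×(0−112) = 112 − 28 = 84 → 84
After the shade: rgb(167, 137, 84) = #A78954.
Per channel, c → c + 0.48(128 − c):
  R: 167 − 18.72 = 148.28 → 148
  G: 137 + 0.48×(128−137) = 137 − 4.32 = 132.68 → 133
  B: 84 + 0.48×(128−84) = 84 + 21.12 = 105.12 → 105
rgb(148, 133, 105) = #948569.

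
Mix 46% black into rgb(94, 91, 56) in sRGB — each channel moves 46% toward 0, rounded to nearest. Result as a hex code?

Lerp each channel 46% toward 0:
  R: 94 + 0.46×(0−94) = 94 − 43.24 = 50.76 → 51
  G: 91 + 0.46×(0−91) = 91 − 41.86 = 49.14 → 49
  B: 56 + 0.46×(0−56) = 56 − 25.76 = 30.24 → 30
rgb(51, 49, 30) = #33311e.

#33311e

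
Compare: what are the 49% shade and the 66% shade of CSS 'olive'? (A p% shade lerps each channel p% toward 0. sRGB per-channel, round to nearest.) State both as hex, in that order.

#414100, #2C2C00

CSS olive is rgb(128, 128, 0).
49% shade:
  R: 128 + 0.49×(0−128) = 128 − 62.72 = 65.28 → 65
  G: 128 − 62.72 = 65.28 → 65
  B: 0 + 0.49×(0−0) = 0 + 0 = 0 → 0
  → #414100
66% shade:
  R: 128 + 0.66×(0−128) = 128 − 84.48 = 43.52 → 44
  G: 128 − 84.48 = 43.52 → 44
  B: 0 + 0.66×(0−0) = 0 + 0 = 0 → 0
  → #2C2C00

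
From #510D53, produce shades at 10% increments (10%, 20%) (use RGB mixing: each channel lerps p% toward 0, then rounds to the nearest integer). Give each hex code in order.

#510D53 is rgb(81, 13, 83).
10%: (81 − 8.1 = 72.9→73, 13 − 1.3 = 11.7→12, 83 − 8.3 = 74.7→75) → #490C4B
20%: (81 − 16.2 = 64.8→65, 13 − 2.6 = 10.4→10, 83 − 16.6 = 66.4→66) → #410A42

#490C4B, #410A42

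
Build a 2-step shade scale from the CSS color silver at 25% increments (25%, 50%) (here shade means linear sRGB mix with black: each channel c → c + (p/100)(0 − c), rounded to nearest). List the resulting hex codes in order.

CSS silver is rgb(192, 192, 192).
25%: (192 − 48 = 144→144, 192 − 48 = 144→144, 192 − 48 = 144→144) → #909090
50%: (192 − 96 = 96→96, 192 − 96 = 96→96, 192 − 96 = 96→96) → #606060

#909090, #606060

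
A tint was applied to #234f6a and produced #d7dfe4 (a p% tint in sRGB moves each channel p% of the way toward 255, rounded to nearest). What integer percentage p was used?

82%

#234f6a is rgb(35, 79, 106); #d7dfe4 is rgb(215, 223, 228).
On the R channel (widest range): 215 ≈ 35 + (p/100)(255 − 35), so p ≈ 100×(215 − 35)/(255 − 35) = 18000/220 = 81.82.
p = 82 reproduces all three channels after rounding.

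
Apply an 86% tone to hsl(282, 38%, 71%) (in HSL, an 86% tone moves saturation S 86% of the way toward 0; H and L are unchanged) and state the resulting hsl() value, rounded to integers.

hsl(282, 5%, 71%)

S moves 86% from 38 toward 0: 38 − 32.68 = 5.32 → 5.
H and L are unchanged.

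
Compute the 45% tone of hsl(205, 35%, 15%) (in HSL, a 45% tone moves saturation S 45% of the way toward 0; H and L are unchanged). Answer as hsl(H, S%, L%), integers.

hsl(205, 19%, 15%)

S moves 45% from 35 toward 0: 35 − 15.75 = 19.25 → 19.
H and L are unchanged.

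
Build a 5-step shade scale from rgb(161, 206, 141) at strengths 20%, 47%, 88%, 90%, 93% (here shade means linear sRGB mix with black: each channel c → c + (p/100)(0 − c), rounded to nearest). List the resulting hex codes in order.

20%: (161 − 32.2 = 128.8→129, 206 − 41.2 = 164.8→165, 141 − 28.2 = 112.8→113) → #81A571
47%: (161 − 75.67 = 85.33→85, 206 − 96.82 = 109.18→109, 141 − 66.27 = 74.73→75) → #556D4B
88%: (161 − 141.68 = 19.32→19, 206 − 181.28 = 24.72→25, 141 − 124.08 = 16.92→17) → #131911
90%: (161 − 144.9 = 16.1→16, 206 − 185.4 = 20.6→21, 141 − 126.9 = 14.1→14) → #10150E
93%: (161 − 149.73 = 11.27→11, 206 − 191.58 = 14.42→14, 141 − 131.13 = 9.87→10) → #0B0E0A

#81A571, #556D4B, #131911, #10150E, #0B0E0A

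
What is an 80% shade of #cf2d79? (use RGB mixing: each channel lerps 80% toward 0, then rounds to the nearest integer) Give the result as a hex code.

#290918

#cf2d79 is rgb(207, 45, 121).
An 80% shade moves each channel 80% toward 0:
  R: 207 − 165.6 = 41.4 → 41
  G: 45 − 36 = 9 → 9
  B: 121 + 0.8×(0−121) = 121 − 96.8 = 24.2 → 24
rgb(41, 9, 24) = #290918.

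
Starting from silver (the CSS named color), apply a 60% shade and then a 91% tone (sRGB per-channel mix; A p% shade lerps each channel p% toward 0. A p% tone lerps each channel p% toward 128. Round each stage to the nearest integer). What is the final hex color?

#7B7B7B

CSS silver is rgb(192, 192, 192).
A 60% shade moves each channel 60% toward 0:
  R: 192 + 0.6×(0−192) = 192 − 115.2 = 76.8 → 77
  G: 192 + 0.6×(0−192) = 192 − 115.2 = 76.8 → 77
  B: 192 − 115.2 = 76.8 → 77
After the shade: rgb(77, 77, 77) = #4D4D4D.
Lerp each channel 91% toward 128:
  R: 77 + 0.91×(128−77) = 77 + 46.41 = 123.41 → 123
  G: 77 + 0.91×(128−77) = 77 + 46.41 = 123.41 → 123
  B: 77 + 46.41 = 123.41 → 123
rgb(123, 123, 123) = #7B7B7B.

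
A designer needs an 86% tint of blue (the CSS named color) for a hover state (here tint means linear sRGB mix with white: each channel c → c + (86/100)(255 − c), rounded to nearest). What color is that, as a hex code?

CSS blue is rgb(0, 0, 255).
An 86% tint moves each channel 86% toward 255:
  R: 0 + 0.86×(255−0) = 0 + 219.3 = 219.3 → 219
  G: 0 + 0.86×(255−0) = 0 + 219.3 = 219.3 → 219
  B: 255 + 0 = 255 → 255
rgb(219, 219, 255) = #DBDBFF.

#DBDBFF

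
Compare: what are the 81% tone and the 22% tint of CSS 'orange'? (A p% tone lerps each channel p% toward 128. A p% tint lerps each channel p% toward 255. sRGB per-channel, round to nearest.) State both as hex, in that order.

CSS orange is rgb(255, 165, 0).
81% tone:
  R: 255 − 102.87 = 152.13 → 152
  G: 165 + 0.81×(128−165) = 165 − 29.97 = 135.03 → 135
  B: 0 + 0.81×(128−0) = 0 + 103.68 = 103.68 → 104
  → #988768
22% tint:
  R: 255 + 0.22×(255−255) = 255 + 0 = 255 → 255
  G: 165 + 19.8 = 184.8 → 185
  B: 0 + 0.22×(255−0) = 0 + 56.1 = 56.1 → 56
  → #ffb938

#988768, #ffb938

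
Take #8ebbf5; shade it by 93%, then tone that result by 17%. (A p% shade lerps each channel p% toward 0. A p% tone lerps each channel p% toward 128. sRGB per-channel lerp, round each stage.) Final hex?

#1e2124

#8ebbf5 is rgb(142, 187, 245).
A 93% shade moves each channel 93% toward 0:
  R: 142 + 0.93×(0−142) = 142 − 132.06 = 9.94 → 10
  G: 187 − 173.91 = 13.09 → 13
  B: 245 − 227.85 = 17.15 → 17
After the shade: rgb(10, 13, 17) = #0a0d11.
Lerp each channel 17% toward 128:
  R: 10 + 0.17×(128−10) = 10 + 20.06 = 30.06 → 30
  G: 13 + 0.17×(128−13) = 13 + 19.55 = 32.55 → 33
  B: 17 + 0.17×(128−17) = 17 + 18.87 = 35.87 → 36
rgb(30, 33, 36) = #1e2124.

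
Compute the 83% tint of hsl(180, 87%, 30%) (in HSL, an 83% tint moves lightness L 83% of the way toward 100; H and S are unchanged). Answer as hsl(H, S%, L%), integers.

L moves 83% from 30 toward 100: 30 + 58.1 = 88.1 → 88.
H and S are unchanged.

hsl(180, 87%, 88%)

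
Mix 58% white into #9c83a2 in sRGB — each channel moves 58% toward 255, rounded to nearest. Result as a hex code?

#9c83a2 is rgb(156, 131, 162).
Per channel, c → c + 0.58(255 − c):
  R: 156 + 0.58×(255−156) = 156 + 57.42 = 213.42 → 213
  G: 131 + 0.58×(255−131) = 131 + 71.92 = 202.92 → 203
  B: 162 + 53.94 = 215.94 → 216
rgb(213, 203, 216) = #d5cbd8.

#d5cbd8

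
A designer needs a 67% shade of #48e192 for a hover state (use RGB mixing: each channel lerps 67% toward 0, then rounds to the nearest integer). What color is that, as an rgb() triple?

#48e192 is rgb(72, 225, 146).
A 67% shade moves each channel 67% toward 0:
  R: 72 + 0.67×(0−72) = 72 − 48.24 = 23.76 → 24
  G: 225 + 0.67×(0−225) = 225 − 150.75 = 74.25 → 74
  B: 146 + 0.67×(0−146) = 146 − 97.82 = 48.18 → 48

rgb(24, 74, 48)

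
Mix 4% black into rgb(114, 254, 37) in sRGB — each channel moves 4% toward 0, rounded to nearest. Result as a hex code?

A 4% shade moves each channel 4% toward 0:
  R: 114 + 0.04×(0−114) = 114 − 4.56 = 109.44 → 109
  G: 254 − 10.16 = 243.84 → 244
  B: 37 − 1.48 = 35.52 → 36
rgb(109, 244, 36) = #6df424.

#6df424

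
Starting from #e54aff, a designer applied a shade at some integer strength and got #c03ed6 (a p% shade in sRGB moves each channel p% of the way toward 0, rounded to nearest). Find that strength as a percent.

#e54aff is rgb(229, 74, 255); #c03ed6 is rgb(192, 62, 214).
On the B channel (widest range): 214 ≈ 255 + (p/100)(0 − 255), so p ≈ 100×(214 − 255)/(0 − 255) = -4100/-255 = 16.08.
p = 16 reproduces all three channels after rounding.

16%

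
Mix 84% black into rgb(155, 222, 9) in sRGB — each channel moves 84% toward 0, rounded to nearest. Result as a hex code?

#192401

Lerp each channel 84% toward 0:
  R: 155 − 130.2 = 24.8 → 25
  G: 222 + 0.84×(0−222) = 222 − 186.48 = 35.52 → 36
  B: 9 − 7.56 = 1.44 → 1
rgb(25, 36, 1) = #192401.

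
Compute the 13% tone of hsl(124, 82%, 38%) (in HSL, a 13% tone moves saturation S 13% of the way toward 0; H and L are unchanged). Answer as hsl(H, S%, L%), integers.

S moves 13% from 82 toward 0: 82 − 10.66 = 71.34 → 71.
H and L are unchanged.

hsl(124, 71%, 38%)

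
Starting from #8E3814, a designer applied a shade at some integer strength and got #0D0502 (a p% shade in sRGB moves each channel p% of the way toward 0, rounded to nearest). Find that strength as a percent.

91%

#8E3814 is rgb(142, 56, 20); #0D0502 is rgb(13, 5, 2).
On the R channel (widest range): 13 ≈ 142 + (p/100)(0 − 142), so p ≈ 100×(13 − 142)/(0 − 142) = -12900/-142 = 90.85.
p = 91 reproduces all three channels after rounding.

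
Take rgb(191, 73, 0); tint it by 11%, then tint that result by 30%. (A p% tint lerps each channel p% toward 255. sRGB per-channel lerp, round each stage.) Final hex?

#D78E60

Per channel, c → c + 0.11(255 − c):
  R: 191 + 7.04 = 198.04 → 198
  G: 73 + 0.11×(255−73) = 73 + 20.02 = 93.02 → 93
  B: 0 + 28.05 = 28.05 → 28
After the tint: rgb(198, 93, 28) = #C65D1C.
Per channel, c → c + 0.3(255 − c):
  R: 198 + 17.1 = 215.1 → 215
  G: 93 + 48.6 = 141.6 → 142
  B: 28 + 68.1 = 96.1 → 96
rgb(215, 142, 96) = #D78E60.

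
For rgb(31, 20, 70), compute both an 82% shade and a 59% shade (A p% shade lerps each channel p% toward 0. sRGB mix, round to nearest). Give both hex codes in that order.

82% shade:
  R: 31 − 25.42 = 5.58 → 6
  G: 20 + 0.82×(0−20) = 20 − 16.4 = 3.6 → 4
  B: 70 + 0.82×(0−70) = 70 − 57.4 = 12.6 → 13
  → #06040D
59% shade:
  R: 31 + 0.59×(0−31) = 31 − 18.29 = 12.71 → 13
  G: 20 + 0.59×(0−20) = 20 − 11.8 = 8.2 → 8
  B: 70 + 0.59×(0−70) = 70 − 41.3 = 28.7 → 29
  → #0D081D

#06040D, #0D081D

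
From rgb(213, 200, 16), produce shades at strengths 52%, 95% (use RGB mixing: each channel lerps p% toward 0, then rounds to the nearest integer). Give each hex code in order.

#666008, #0b0a01

52%: (213 − 110.76 = 102.24→102, 200 − 104 = 96→96, 16 − 8.32 = 7.68→8) → #666008
95%: (213 − 202.35 = 10.65→11, 200 − 190 = 10→10, 16 − 15.2 = 0.8→1) → #0b0a01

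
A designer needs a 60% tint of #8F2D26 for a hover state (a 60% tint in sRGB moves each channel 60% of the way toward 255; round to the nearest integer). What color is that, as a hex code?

#D2ABA8

#8F2D26 is rgb(143, 45, 38).
Per channel, c → c + 0.6(255 − c):
  R: 143 + 0.6×(255−143) = 143 + 67.2 = 210.2 → 210
  G: 45 + 126 = 171 → 171
  B: 38 + 0.6×(255−38) = 38 + 130.2 = 168.2 → 168
rgb(210, 171, 168) = #D2ABA8.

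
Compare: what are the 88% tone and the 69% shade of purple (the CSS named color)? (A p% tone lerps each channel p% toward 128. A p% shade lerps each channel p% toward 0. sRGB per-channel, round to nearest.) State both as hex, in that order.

#807180, #280028

CSS purple is rgb(128, 0, 128).
88% tone:
  R: 128 + 0.88×(128−128) = 128 + 0 = 128 → 128
  G: 0 + 0.88×(128−0) = 0 + 112.64 = 112.64 → 113
  B: 128 + 0.88×(128−128) = 128 + 0 = 128 → 128
  → #807180
69% shade:
  R: 128 + 0.69×(0−128) = 128 − 88.32 = 39.68 → 40
  G: 0 + 0.69×(0−0) = 0 + 0 = 0 → 0
  B: 128 − 88.32 = 39.68 → 40
  → #280028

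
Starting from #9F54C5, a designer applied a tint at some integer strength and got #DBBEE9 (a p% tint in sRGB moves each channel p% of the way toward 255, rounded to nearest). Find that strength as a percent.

62%

#9F54C5 is rgb(159, 84, 197); #DBBEE9 is rgb(219, 190, 233).
On the G channel (widest range): 190 ≈ 84 + (p/100)(255 − 84), so p ≈ 100×(190 − 84)/(255 − 84) = 10600/171 = 61.99.
p = 62 reproduces all three channels after rounding.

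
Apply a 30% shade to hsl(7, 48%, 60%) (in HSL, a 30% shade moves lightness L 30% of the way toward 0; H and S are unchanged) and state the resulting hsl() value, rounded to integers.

hsl(7, 48%, 42%)

L moves 30% from 60 toward 0: 60 − 18 = 42 → 42.
H and S are unchanged.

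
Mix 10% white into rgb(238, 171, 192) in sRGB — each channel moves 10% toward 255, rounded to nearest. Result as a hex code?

#F0B3C6

A 10% tint moves each channel 10% toward 255:
  R: 238 + 1.7 = 239.7 → 240
  G: 171 + 0.1×(255−171) = 171 + 8.4 = 179.4 → 179
  B: 192 + 0.1×(255−192) = 192 + 6.3 = 198.3 → 198
rgb(240, 179, 198) = #F0B3C6.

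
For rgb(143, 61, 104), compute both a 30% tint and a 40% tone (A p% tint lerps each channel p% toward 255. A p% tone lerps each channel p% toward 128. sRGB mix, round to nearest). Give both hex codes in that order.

#B17795, #895872

30% tint:
  R: 143 + 0.3×(255−143) = 143 + 33.6 = 176.6 → 177
  G: 61 + 0.3×(255−61) = 61 + 58.2 = 119.2 → 119
  B: 104 + 45.3 = 149.3 → 149
  → #B17795
40% tone:
  R: 143 + 0.4×(128−143) = 143 − 6 = 137 → 137
  G: 61 + 0.4×(128−61) = 61 + 26.8 = 87.8 → 88
  B: 104 + 0.4×(128−104) = 104 + 9.6 = 113.6 → 114
  → #895872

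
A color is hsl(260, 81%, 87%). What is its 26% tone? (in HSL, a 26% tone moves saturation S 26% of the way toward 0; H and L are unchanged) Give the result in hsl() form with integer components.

S moves 26% from 81 toward 0: 81 − 21.06 = 59.94 → 60.
H and L are unchanged.

hsl(260, 60%, 87%)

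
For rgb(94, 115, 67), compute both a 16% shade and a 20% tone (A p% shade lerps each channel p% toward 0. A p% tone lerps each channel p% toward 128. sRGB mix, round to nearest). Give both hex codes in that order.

16% shade:
  R: 94 − 15.04 = 78.96 → 79
  G: 115 + 0.16×(0−115) = 115 − 18.4 = 96.6 → 97
  B: 67 + 0.16×(0−67) = 67 − 10.72 = 56.28 → 56
  → #4f6138
20% tone:
  R: 94 + 6.8 = 100.8 → 101
  G: 115 + 2.6 = 117.6 → 118
  B: 67 + 12.2 = 79.2 → 79
  → #65764f

#4f6138, #65764f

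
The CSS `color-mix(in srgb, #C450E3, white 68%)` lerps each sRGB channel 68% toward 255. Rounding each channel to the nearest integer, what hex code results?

#ECC7F6

#C450E3 is rgb(196, 80, 227).
Lerp each channel 68% toward 255:
  R: 196 + 0.68×(255−196) = 196 + 40.12 = 236.12 → 236
  G: 80 + 0.68×(255−80) = 80 + 119 = 199 → 199
  B: 227 + 19.04 = 246.04 → 246
rgb(236, 199, 246) = #ECC7F6.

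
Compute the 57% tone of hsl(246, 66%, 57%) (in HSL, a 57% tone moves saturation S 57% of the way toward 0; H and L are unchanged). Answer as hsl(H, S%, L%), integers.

hsl(246, 28%, 57%)

S moves 57% from 66 toward 0: 66 − 37.62 = 28.38 → 28.
H and L are unchanged.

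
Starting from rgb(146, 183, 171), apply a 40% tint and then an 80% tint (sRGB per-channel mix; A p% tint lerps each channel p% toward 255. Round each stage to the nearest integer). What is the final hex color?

#f2f6f5

A 40% tint moves each channel 40% toward 255:
  R: 146 + 0.4×(255−146) = 146 + 43.6 = 189.6 → 190
  G: 183 + 0.4×(255−183) = 183 + 28.8 = 211.8 → 212
  B: 171 + 0.4×(255−171) = 171 + 33.6 = 204.6 → 205
After the tint: rgb(190, 212, 205) = #bed4cd.
An 80% tint moves each channel 80% toward 255:
  R: 190 + 52 = 242 → 242
  G: 212 + 34.4 = 246.4 → 246
  B: 205 + 0.8×(255−205) = 205 + 40 = 245 → 245
rgb(242, 246, 245) = #f2f6f5.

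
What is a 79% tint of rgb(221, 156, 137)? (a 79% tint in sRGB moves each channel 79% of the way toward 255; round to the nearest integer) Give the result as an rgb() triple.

rgb(248, 234, 230)

Lerp each channel 79% toward 255:
  R: 221 + 0.79×(255−221) = 221 + 26.86 = 247.86 → 248
  G: 156 + 0.79×(255−156) = 156 + 78.21 = 234.21 → 234
  B: 137 + 93.22 = 230.22 → 230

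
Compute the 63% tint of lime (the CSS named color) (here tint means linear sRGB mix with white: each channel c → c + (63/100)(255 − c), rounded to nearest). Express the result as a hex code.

#A1FFA1

CSS lime is rgb(0, 255, 0).
Per channel, c → c + 0.63(255 − c):
  R: 0 + 0.63×(255−0) = 0 + 160.65 = 160.65 → 161
  G: 255 + 0.63×(255−255) = 255 + 0 = 255 → 255
  B: 0 + 0.63×(255−0) = 0 + 160.65 = 160.65 → 161
rgb(161, 255, 161) = #A1FFA1.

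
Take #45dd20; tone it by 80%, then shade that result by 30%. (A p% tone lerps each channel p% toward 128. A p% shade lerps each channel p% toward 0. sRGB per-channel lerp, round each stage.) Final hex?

#51674c

#45dd20 is rgb(69, 221, 32).
An 80% tone moves each channel 80% toward 128:
  R: 69 + 0.8×(128−69) = 69 + 47.2 = 116.2 → 116
  G: 221 − 74.4 = 146.6 → 147
  B: 32 + 76.8 = 108.8 → 109
After the tone: rgb(116, 147, 109) = #74936d.
Lerp each channel 30% toward 0:
  R: 116 − 34.8 = 81.2 → 81
  G: 147 + 0.3×(0−147) = 147 − 44.1 = 102.9 → 103
  B: 109 − 32.7 = 76.3 → 76
rgb(81, 103, 76) = #51674c.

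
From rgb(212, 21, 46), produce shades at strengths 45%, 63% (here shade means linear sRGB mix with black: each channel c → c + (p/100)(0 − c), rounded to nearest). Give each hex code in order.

#750c19, #4e0811

45%: (212 − 95.4 = 116.6→117, 21 − 9.45 = 11.55→12, 46 − 20.7 = 25.3→25) → #750c19
63%: (212 − 133.56 = 78.44→78, 21 − 13.23 = 7.77→8, 46 − 28.98 = 17.02→17) → #4e0811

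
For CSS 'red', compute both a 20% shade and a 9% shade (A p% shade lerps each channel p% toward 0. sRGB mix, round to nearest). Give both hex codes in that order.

CSS red is rgb(255, 0, 0).
20% shade:
  R: 255 − 51 = 204 → 204
  G: 0 + 0.2×(0−0) = 0 + 0 = 0 → 0
  B: 0 + 0 = 0 → 0
  → #cc0000
9% shade:
  R: 255 − 22.95 = 232.05 → 232
  G: 0 + 0.09×(0−0) = 0 + 0 = 0 → 0
  B: 0 + 0 = 0 → 0
  → #e80000

#cc0000, #e80000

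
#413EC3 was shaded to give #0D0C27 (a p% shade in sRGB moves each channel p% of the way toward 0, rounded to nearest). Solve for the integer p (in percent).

80%

#413EC3 is rgb(65, 62, 195); #0D0C27 is rgb(13, 12, 39).
On the B channel (widest range): 39 ≈ 195 + (p/100)(0 − 195), so p ≈ 100×(39 − 195)/(0 − 195) = -15600/-195 = 80.00.
p = 80 reproduces all three channels after rounding.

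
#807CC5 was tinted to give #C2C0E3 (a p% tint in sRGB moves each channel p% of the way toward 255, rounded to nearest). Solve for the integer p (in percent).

52%

#807CC5 is rgb(128, 124, 197); #C2C0E3 is rgb(194, 192, 227).
On the G channel (widest range): 192 ≈ 124 + (p/100)(255 − 124), so p ≈ 100×(192 − 124)/(255 − 124) = 6800/131 = 51.91.
p = 52 reproduces all three channels after rounding.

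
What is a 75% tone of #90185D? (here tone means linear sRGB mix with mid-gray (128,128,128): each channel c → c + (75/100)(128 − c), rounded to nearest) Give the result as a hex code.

#846677

#90185D is rgb(144, 24, 93).
Lerp each channel 75% toward 128:
  R: 144 + 0.75×(128−144) = 144 − 12 = 132 → 132
  G: 24 + 78 = 102 → 102
  B: 93 + 26.25 = 119.25 → 119
rgb(132, 102, 119) = #846677.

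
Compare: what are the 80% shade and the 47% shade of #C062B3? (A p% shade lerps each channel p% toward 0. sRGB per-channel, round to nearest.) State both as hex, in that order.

#C062B3 is rgb(192, 98, 179).
80% shade:
  R: 192 + 0.8×(0−192) = 192 − 153.6 = 38.4 → 38
  G: 98 + 0.8×(0−98) = 98 − 78.4 = 19.6 → 20
  B: 179 + 0.8×(0−179) = 179 − 143.2 = 35.8 → 36
  → #261424
47% shade:
  R: 192 − 90.24 = 101.76 → 102
  G: 98 + 0.47×(0−98) = 98 − 46.06 = 51.94 → 52
  B: 179 + 0.47×(0−179) = 179 − 84.13 = 94.87 → 95
  → #66345F

#261424, #66345F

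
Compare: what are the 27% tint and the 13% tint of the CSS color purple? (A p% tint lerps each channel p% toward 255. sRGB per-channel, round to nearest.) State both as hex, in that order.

CSS purple is rgb(128, 0, 128).
27% tint:
  R: 128 + 34.29 = 162.29 → 162
  G: 0 + 68.85 = 68.85 → 69
  B: 128 + 34.29 = 162.29 → 162
  → #A245A2
13% tint:
  R: 128 + 16.51 = 144.51 → 145
  G: 0 + 33.15 = 33.15 → 33
  B: 128 + 0.13×(255−128) = 128 + 16.51 = 144.51 → 145
  → #912191

#A245A2, #912191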